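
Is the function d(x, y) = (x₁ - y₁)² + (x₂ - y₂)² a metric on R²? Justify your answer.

No. The squared Euclidean distance fails the triangle inequality. Counterexample: x = (0, 0), y = (1, 2), z = (2, 4). d(x,z) = 2² + 4² = 20, but d(x,y) + d(y,z) = (1² + 2²) + (1² + 2²) = 5 + 5 = 10. Since 20 > 10, the triangle inequality is violated. (Note: √d, the ordinary Euclidean distance, IS a metric.)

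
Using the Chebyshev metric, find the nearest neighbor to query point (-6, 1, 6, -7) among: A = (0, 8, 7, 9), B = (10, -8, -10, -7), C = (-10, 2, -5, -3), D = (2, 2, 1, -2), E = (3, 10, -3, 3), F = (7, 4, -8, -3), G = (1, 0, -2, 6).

Distances: d(A) = 16, d(B) = 16, d(C) = 11, d(D) = 8, d(E) = 10, d(F) = 14, d(G) = 13. Nearest: D = (2, 2, 1, -2) with distance 8.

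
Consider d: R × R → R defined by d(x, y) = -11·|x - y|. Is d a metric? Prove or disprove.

No. With c = -11 < 0, d fails non-negativity: d(8, 13) = -11·|8 - 13| = -11·5 = -55 < 0.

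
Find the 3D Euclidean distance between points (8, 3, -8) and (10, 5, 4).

√(Σ(x_i - y_i)²) = √((8 - 10)² + (3 - 5)² + (-8 - 4)²)
= √((-2)² + (-2)² + (-12)²) = √(4 + 4 + 144) = √152 ≈ 12.3288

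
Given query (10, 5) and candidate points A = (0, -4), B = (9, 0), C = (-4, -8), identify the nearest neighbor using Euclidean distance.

Distances: d(A) ≈ 13.4536, d(B) ≈ 5.099, d(C) ≈ 19.105. Nearest: B = (9, 0) with distance 5.099.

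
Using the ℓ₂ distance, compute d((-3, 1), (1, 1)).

(Σ|x_i - y_i|^2)^(1/2) = (|-3 - 1|^2 + |1 - 1|^2)^(1/2)
= (4^2 + 0^2)^(1/2) = (16 + 0)^(1/2) = (16)^(1/2) = 4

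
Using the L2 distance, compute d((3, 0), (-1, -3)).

(Σ|x_i - y_i|^2)^(1/2) = (|3 - (-1)|^2 + |0 - (-3)|^2)^(1/2)
= (4^2 + 3^2)^(1/2) = (16 + 9)^(1/2) = (25)^(1/2) = 5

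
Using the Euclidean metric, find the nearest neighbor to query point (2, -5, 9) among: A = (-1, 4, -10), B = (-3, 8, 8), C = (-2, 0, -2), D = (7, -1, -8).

Distances: d(A) ≈ 21.2368, d(B) ≈ 13.9642, d(C) ≈ 12.7279, d(D) ≈ 18.1659. Nearest: C = (-2, 0, -2) with distance 12.7279.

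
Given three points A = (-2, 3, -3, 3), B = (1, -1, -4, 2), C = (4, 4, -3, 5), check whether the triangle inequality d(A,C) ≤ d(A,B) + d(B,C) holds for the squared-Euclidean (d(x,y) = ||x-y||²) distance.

d(A,B) = 3² + 4² + 1² + 1² = 27, d(B,C) = 3² + 5² + 1² + 3² = 44, d(A,C) = 6² + 1² + 0² + 2² = 41.
d(A,C) = 41 ≤ 27 + 44 = 71. Triangle inequality is satisfied.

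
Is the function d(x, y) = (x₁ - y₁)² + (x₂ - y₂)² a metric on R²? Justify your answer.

No. The squared Euclidean distance fails the triangle inequality. Counterexample: x = (0, 0), y = (3, 2), z = (6, 4). d(x,z) = 6² + 4² = 52, but d(x,y) + d(y,z) = (3² + 2²) + (3² + 2²) = 13 + 13 = 26. Since 52 > 26, the triangle inequality is violated. (Note: √d, the ordinary Euclidean distance, IS a metric.)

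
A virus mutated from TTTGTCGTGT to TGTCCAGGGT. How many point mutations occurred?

Differing positions: 2, 4, 5, 6, 8. Hamming distance = 5.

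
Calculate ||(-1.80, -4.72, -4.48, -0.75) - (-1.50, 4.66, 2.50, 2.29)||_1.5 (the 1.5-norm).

(Σ|x_i - y_i|^1.5)^(1/1.5) = (|-1.8 - (-1.5)|^1.5 + |-4.72 - 4.66|^1.5 + |-4.48 - 2.5|^1.5 + |-0.75 - 2.29|^1.5)^(1/1.5)
= (0.3^1.5 + 9.38^1.5 + 6.98^1.5 + 3.04^1.5)^(1/1.5) ≈ (0.1643 + 28.7279 + 18.4409 + 5.3004)^(1/1.5) = (52.6335)^(1/1.5) ≈ 14.0446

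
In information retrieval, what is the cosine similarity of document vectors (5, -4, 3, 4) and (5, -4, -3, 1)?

With u = (5, -4, 3, 4), v = (5, -4, -3, 1):
u·v = 5·5 + (-4)·(-4) + 3·(-3) + 4·1 = 25 + 16 + (-9) + 4 = 36.
|u| = √(5² + (-4)² + 3² + 4²) = √66, |v| = √(5² + (-4)² + (-3)² + 1²) = √51, so |u||v| = √(66·51) = √3366.
cos θ = (u·v)/(|u||v|) = 36/√3366 ≈ 0.6205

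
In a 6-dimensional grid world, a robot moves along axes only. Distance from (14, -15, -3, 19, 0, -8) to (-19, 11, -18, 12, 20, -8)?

Σ|x_i - y_i| = |14 - (-19)| + |-15 - 11| + |-3 - (-18)| + |19 - 12| + |0 - 20| + |-8 - (-8)| = 33 + 26 + 15 + 7 + 20 + 0 = 101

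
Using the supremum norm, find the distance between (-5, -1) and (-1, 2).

max(|x_i - y_i|) = max(|-5 - (-1)|, |-1 - 2|) = max(4, 3) = 4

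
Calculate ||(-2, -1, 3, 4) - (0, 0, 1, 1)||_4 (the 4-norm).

(Σ|x_i - y_i|^4)^(1/4) = (|-2 - 0|^4 + |-1 - 0|^4 + |3 - 1|^4 + |4 - 1|^4)^(1/4)
= (2^4 + 1^4 + 2^4 + 3^4)^(1/4) = (16 + 1 + 16 + 81)^(1/4) = (114)^(1/4) ≈ 3.2676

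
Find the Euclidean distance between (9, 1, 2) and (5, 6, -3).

√(Σ(x_i - y_i)²) = √((9 - 5)² + (1 - 6)² + (2 - (-3))²)
= √(4² + (-5)² + 5²) = √(16 + 25 + 25) = √66 ≈ 8.124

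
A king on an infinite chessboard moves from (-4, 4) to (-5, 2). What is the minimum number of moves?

max(|x_i - y_i|) = max(|-4 - (-5)|, |4 - 2|) = max(1, 2) = 2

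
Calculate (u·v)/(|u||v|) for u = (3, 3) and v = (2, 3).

With u = (3, 3), v = (2, 3):
u·v = 3·2 + 3·3 = 6 + 9 = 15.
|u| = √(3² + 3²) = √18, |v| = √(2² + 3²) = √13, so |u||v| = √(18·13) = √234.
cos θ = (u·v)/(|u||v|) = 15/√234 ≈ 0.9806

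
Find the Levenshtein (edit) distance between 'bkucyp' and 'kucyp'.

Let D[i][j] be the edit distance between the first i characters of 'bkucyp' and the first j characters of 'kucyp', with D[i][0] = i, D[0][j] = j, and D[i][j] = D[i-1][j-1] if the characters match, else 1 + min(D[i-1][j], D[i][j-1], D[i-1][j-1]). Filling the table (rows: prefixes of 'bkucyp', columns: prefixes of 'kucyp'):
     ε  k  u  c  y  p
  ε  0  1  2  3  4  5
  b  1  1  2  3  4  5
  k  2  1  2  3  4  5
  u  3  2  1  2  3  4
  c  4  3  2  1  2  3
  y  5  4  3  2  1  2
  p  6  5  4  3  2  1
The bottom-right entry gives D[6][5] = 1, so no sequence of fewer than 1 edit works. Backtracking through the table gives one optimal edit sequence (1 edit):
  bkucyp → kucyp (del b @1)
Edit distance = 1.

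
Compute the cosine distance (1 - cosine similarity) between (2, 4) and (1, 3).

With u = (2, 4), v = (1, 3):
u·v = 2·1 + 4·3 = 2 + 12 = 14.
|u| = √(2² + 4²) = √20, |v| = √(1² + 3²) = √10, so |u||v| = √(20·10) = √200.
cos θ = (u·v)/(|u||v|) = 14/√200 ≈ 0.9899
Cosine distance = 1 - cos θ ≈ 1 - 0.9899 = 0.0101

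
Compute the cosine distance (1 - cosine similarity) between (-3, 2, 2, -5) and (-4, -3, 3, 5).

With u = (-3, 2, 2, -5), v = (-4, -3, 3, 5):
u·v = (-3)·(-4) + 2·(-3) + 2·3 + (-5)·5 = 12 + (-6) + 6 + (-25) = -13.
|u| = √((-3)² + 2² + 2² + (-5)²) = √42, |v| = √((-4)² + (-3)² + 3² + 5²) = √59, so |u||v| = √(42·59) = √2478.
cos θ = (u·v)/(|u||v|) = -13/√2478 ≈ -0.2612
Cosine distance = 1 - cos θ ≈ 1 - (-0.2612) = 1.2612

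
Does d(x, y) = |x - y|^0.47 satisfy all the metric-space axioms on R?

Yes. With 0 < p = 0.47 ≤ 1, d(x,y) = |x-y|^0.47 is a metric on R. Non-negativity and symmetry are immediate; |x-y|^0.47 = 0 ⟺ |x-y| = 0 ⟺ x = y. For the triangle inequality, the function t ↦ t^0.47 is subadditive on [0,∞) when p ≤ 1, so |x-z|^0.47 ≤ (|x-y| + |y-z|)^0.47 ≤ |x-y|^0.47 + |y-z|^0.47.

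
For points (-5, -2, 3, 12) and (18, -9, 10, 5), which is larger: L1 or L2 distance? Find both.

L1 = |-5 - 18| + |-2 - (-9)| + |3 - 10| + |12 - 5| = 23 + 7 + 7 + 7 = 44
L2 = √(23² + 7² + 7² + 7²) = √676 = 26
L1 ≥ L2 always (equality iff movement is along one axis); L1 > L2 here.
Ratio L1/L2 = 44/26 ≈ 1.6923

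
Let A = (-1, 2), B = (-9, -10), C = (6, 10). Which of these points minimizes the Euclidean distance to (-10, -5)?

Distances: d(A) ≈ 11.4018, d(B) ≈ 5.099, d(C) ≈ 21.9317. Nearest: B = (-9, -10) with distance 5.099.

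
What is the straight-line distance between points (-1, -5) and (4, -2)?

√(Σ(x_i - y_i)²) = √((-1 - 4)² + (-5 - (-2))²)
= √((-5)² + (-3)²) = √(25 + 9) = √34 ≈ 5.831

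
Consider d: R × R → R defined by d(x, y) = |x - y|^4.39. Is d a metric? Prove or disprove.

No. d(x,y) = |x-y|^4.39 fails the triangle inequality since p = 4.39 > 1. Counterexample: x = 5, y = 7, z = 11. d(x,z) = |5 - 11|^4.39 = 6^4.39 ≈ 2606.6576, but d(x,y) + d(y,z) = 2^4.39 + 4^4.39 ≈ 20.9663 + 439.5855 = 460.5518. Since 2606.6576 > 460.5518, the triangle inequality is violated.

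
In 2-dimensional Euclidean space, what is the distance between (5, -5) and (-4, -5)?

√(Σ(x_i - y_i)²) = √((5 - (-4))² + (-5 - (-5))²)
= √(9² + 0²) = √(81 + 0) = √81 = 9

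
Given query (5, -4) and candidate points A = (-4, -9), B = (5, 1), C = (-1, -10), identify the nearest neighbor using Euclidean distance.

Distances: d(A) ≈ 10.2956, d(B) = 5, d(C) ≈ 8.4853. Nearest: B = (5, 1) with distance 5.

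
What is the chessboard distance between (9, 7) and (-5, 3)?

max(|x_i - y_i|) = max(|9 - (-5)|, |7 - 3|) = max(14, 4) = 14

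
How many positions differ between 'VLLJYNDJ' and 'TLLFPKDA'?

Differing positions: 1, 4, 5, 6, 8. Hamming distance = 5.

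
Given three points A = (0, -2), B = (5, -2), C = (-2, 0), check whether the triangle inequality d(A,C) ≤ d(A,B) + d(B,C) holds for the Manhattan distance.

d(A,B) = 5 + 0 = 5, d(B,C) = 7 + 2 = 9, d(A,C) = 2 + 2 = 4.
d(A,C) = 4 ≤ 5 + 9 = 14. Triangle inequality is satisfied.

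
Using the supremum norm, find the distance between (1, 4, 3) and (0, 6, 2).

max(|x_i - y_i|) = max(|1 - 0|, |4 - 6|, |3 - 2|) = max(1, 2, 1) = 2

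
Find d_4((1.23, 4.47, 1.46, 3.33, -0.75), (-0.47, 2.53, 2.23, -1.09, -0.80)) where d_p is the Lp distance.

(Σ|x_i - y_i|^4)^(1/4) = (|1.23 - (-0.47)|^4 + |4.47 - 2.53|^4 + |1.46 - 2.23|^4 + |3.33 - (-1.09)|^4 + |-0.75 - (-0.8)|^4)^(1/4)
= (1.7^4 + 1.94^4 + 0.77^4 + 4.42^4 + 0.05^4)^(1/4) ≈ (8.3521 + 14.1647 + 0.3515 + 381.6709 + 0)^(1/4) = (404.5392)^(1/4) ≈ 4.4848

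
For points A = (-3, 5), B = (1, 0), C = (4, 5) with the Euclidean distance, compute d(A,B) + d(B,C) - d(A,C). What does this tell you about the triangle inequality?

d(A,B) = √(4² + 5²) = √41 ≈ 6.4031, d(B,C) = √(3² + 5²) = √34 ≈ 5.831, d(A,C) = √(7² + 0²) = √49 = 7.
d(A,B) + d(B,C) - d(A,C) = 6.4031 + 5.831 - 7 = 12.2341 - 7 = 5.2341 (to 4 decimal places). This is ≥ 0, so the triangle inequality holds for these points.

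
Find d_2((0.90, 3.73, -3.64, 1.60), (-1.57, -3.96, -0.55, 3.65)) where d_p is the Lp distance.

(Σ|x_i - y_i|^2)^(1/2) = (|0.9 - (-1.57)|^2 + |3.73 - (-3.96)|^2 + |-3.64 - (-0.55)|^2 + |1.6 - 3.65|^2)^(1/2)
= (2.47^2 + 7.69^2 + 3.09^2 + 2.05^2)^(1/2) = (6.1009 + 59.1361 + 9.5481 + 4.2025)^(1/2) = (78.9876)^(1/2) ≈ 8.8875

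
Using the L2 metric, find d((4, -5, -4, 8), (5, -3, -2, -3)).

√(Σ(x_i - y_i)²) = √((4 - 5)² + (-5 - (-3))² + (-4 - (-2))² + (8 - (-3))²)
= √((-1)² + (-2)² + (-2)² + 11²) = √(1 + 4 + 4 + 121) = √130 ≈ 11.4018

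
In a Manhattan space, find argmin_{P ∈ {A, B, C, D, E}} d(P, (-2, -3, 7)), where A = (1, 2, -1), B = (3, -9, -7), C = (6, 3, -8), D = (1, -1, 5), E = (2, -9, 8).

Distances: d(A) = 16, d(B) = 25, d(C) = 29, d(D) = 7, d(E) = 11. Nearest: D = (1, -1, 5) with distance 7.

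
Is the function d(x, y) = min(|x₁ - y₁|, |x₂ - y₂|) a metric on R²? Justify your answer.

No. d fails identity of indiscernibles: take x = (4, 0) and y = (4, 9). Then d(x,y) = min(|4 - 4|, |0 - 9|) = min(0, 9) = 0, yet x ≠ y.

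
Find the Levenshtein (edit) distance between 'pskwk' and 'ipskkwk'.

Let D[i][j] be the edit distance between the first i characters of 'pskwk' and the first j characters of 'ipskkwk', with D[i][0] = i, D[0][j] = j, and D[i][j] = D[i-1][j-1] if the characters match, else 1 + min(D[i-1][j], D[i][j-1], D[i-1][j-1]). Filling the table (rows: prefixes of 'pskwk', columns: prefixes of 'ipskkwk'):
     ε  i  p  s  k  k  w  k
  ε  0  1  2  3  4  5  6  7
  p  1  1  1  2  3  4  5  6
  s  2  2  2  1  2  3  4  5
  k  3  3  3  2  1  2  3  4
  w  4  4  4  3  2  2  2  3
  k  5  5  5  4  3  2  3  2
The bottom-right entry gives D[5][7] = 2, so no sequence of fewer than 2 edits works. Backtracking through the table gives one optimal edit sequence (2 edits):
  pskwk → ipskwk (ins i @1)
  ipskwk → ipskkwk (ins k @4)
Edit distance = 2.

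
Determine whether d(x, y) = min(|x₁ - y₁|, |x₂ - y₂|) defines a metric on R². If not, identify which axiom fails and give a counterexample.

No. d fails identity of indiscernibles: take x = (2, 0) and y = (2, 7). Then d(x,y) = min(|2 - 2|, |0 - 7|) = min(0, 7) = 0, yet x ≠ y.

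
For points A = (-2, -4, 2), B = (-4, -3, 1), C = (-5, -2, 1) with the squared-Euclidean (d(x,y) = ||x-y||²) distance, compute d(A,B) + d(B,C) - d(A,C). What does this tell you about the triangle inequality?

d(A,B) = 2² + 1² + 1² = 6, d(B,C) = 1² + 1² + 0² = 2, d(A,C) = 3² + 2² + 1² = 14.
d(A,B) + d(B,C) - d(A,C) = 6 + 2 - 14 = 8 - 14 = -6. This is < 0, so the triangle inequality FAILS for these points (squared-Euclidean is not a metric).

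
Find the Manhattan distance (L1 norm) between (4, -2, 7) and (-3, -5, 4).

Σ|x_i - y_i| = |4 - (-3)| + |-2 - (-5)| + |7 - 4| = 7 + 3 + 3 = 13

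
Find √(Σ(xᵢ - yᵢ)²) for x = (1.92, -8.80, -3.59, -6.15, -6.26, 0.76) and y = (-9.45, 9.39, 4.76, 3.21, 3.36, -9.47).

√(Σ(x_i - y_i)²) = √((1.92 - (-9.45))² + (-8.8 - 9.39)² + (-3.59 - 4.76)² + (-6.15 - 3.21)² + (-6.26 - 3.36)² + (0.76 - (-9.47))²)
= √(11.37² + (-18.19)² + (-8.35)² + (-9.36)² + (-9.62)² + 10.23²) = √(129.2769 + 330.8761 + 69.7225 + 87.6096 + 92.5444 + 104.6529) = √814.6824 ≈ 28.5426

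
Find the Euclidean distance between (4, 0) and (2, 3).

√(Σ(x_i - y_i)²) = √((4 - 2)² + (0 - 3)²)
= √(2² + (-3)²) = √(4 + 9) = √13 ≈ 3.6056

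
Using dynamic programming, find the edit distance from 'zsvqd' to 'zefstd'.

Let D[i][j] be the edit distance between the first i characters of 'zsvqd' and the first j characters of 'zefstd', with D[i][0] = i, D[0][j] = j, and D[i][j] = D[i-1][j-1] if the characters match, else 1 + min(D[i-1][j], D[i][j-1], D[i-1][j-1]). Filling the table (rows: prefixes of 'zsvqd', columns: prefixes of 'zefstd'):
     ε  z  e  f  s  t  d
  ε  0  1  2  3  4  5  6
  z  1  0  1  2  3  4  5
  s  2  1  1  2  2  3  4
  v  3  2  2  2  3  3  4
  q  4  3  3  3  3  4  4
  d  5  4  4  4  4  4  4
The bottom-right entry gives D[5][6] = 4, so no sequence of fewer than 4 edits works. Backtracking through the table gives one optimal edit sequence (4 edits):
  zsvqd → zesvqd (ins e @2)
  zesvqd → zefvqd (sub s→f @3)
  zefvqd → zefsqd (sub v→s @4)
  zefsqd → zefstd (sub q→t @5)
Edit distance = 4.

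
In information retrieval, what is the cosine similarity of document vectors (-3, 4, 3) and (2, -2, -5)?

With u = (-3, 4, 3), v = (2, -2, -5):
u·v = (-3)·2 + 4·(-2) + 3·(-5) = (-6) + (-8) + (-15) = -29.
|u| = √((-3)² + 4² + 3²) = √34, |v| = √(2² + (-2)² + (-5)²) = √33, so |u||v| = √(34·33) = √1122.
cos θ = (u·v)/(|u||v|) = -29/√1122 ≈ -0.8658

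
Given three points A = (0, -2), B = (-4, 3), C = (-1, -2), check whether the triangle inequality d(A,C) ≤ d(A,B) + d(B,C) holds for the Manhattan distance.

d(A,B) = 4 + 5 = 9, d(B,C) = 3 + 5 = 8, d(A,C) = 1 + 0 = 1.
d(A,C) = 1 ≤ 9 + 8 = 17. Triangle inequality is satisfied.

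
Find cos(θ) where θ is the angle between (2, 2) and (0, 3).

With u = (2, 2), v = (0, 3):
u·v = 2·0 + 2·3 = 0 + 6 = 6.
|u| = √(2² + 2²) = √8, |v| = √(0² + 3²) = √9, so |u||v| = √(8·9) = √72.
cos θ = (u·v)/(|u||v|) = 6/√72 ≈ 0.7071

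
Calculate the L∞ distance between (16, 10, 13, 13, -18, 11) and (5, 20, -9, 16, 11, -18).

max(|x_i - y_i|) = max(|16 - 5|, |10 - 20|, |13 - (-9)|, |13 - 16|, |-18 - 11|, |11 - (-18)|) = max(11, 10, 22, 3, 29, 29) = 29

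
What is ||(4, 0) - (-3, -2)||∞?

max(|x_i - y_i|) = max(|4 - (-3)|, |0 - (-2)|) = max(7, 2) = 7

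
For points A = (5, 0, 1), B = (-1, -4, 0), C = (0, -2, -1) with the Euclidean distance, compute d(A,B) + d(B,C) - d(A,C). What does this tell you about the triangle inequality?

d(A,B) = √(6² + 4² + 1²) = √53 ≈ 7.2801, d(B,C) = √(1² + 2² + 1²) = √6 ≈ 2.4495, d(A,C) = √(5² + 2² + 2²) = √33 ≈ 5.7446.
d(A,B) + d(B,C) - d(A,C) = 7.2801 + 2.4495 - 5.7446 = 9.7296 - 5.7446 = 3.985 (to 4 decimal places). This is ≥ 0, so the triangle inequality holds for these points.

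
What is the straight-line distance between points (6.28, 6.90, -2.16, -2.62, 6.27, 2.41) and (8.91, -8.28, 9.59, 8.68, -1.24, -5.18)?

√(Σ(x_i - y_i)²) = √((6.28 - 8.91)² + (6.9 - (-8.28))² + (-2.16 - 9.59)² + (-2.62 - 8.68)² + (6.27 - (-1.24))² + (2.41 - (-5.18))²)
= √((-2.63)² + 15.18² + (-11.75)² + (-11.3)² + 7.51² + 7.59²) = √(6.9169 + 230.4324 + 138.0625 + 127.69 + 56.4001 + 57.6081) = √617.11 ≈ 24.8417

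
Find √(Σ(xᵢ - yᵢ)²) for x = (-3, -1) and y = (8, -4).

√(Σ(x_i - y_i)²) = √((-3 - 8)² + (-1 - (-4))²)
= √((-11)² + 3²) = √(121 + 9) = √130 ≈ 11.4018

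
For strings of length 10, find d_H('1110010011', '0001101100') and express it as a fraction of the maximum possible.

Differing positions: 1, 2, 3, 4, 5, 6, 7, 8, 9, 10. Hamming distance = 10. The maximum possible Hamming distance for length-10 strings is 10, so d_H/10 = 10/10 = 1.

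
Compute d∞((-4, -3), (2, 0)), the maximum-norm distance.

max(|x_i - y_i|) = max(|-4 - 2|, |-3 - 0|) = max(6, 3) = 6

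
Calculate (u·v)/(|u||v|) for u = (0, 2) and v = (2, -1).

With u = (0, 2), v = (2, -1):
u·v = 0·2 + 2·(-1) = 0 + (-2) = -2.
|u| = √(0² + 2²) = √4, |v| = √(2² + (-1)²) = √5, so |u||v| = √(4·5) = √20.
cos θ = (u·v)/(|u||v|) = -2/√20 ≈ -0.4472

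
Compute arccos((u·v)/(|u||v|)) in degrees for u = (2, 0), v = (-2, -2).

With u = (2, 0), v = (-2, -2):
u·v = 2·(-2) + 0·(-2) = (-4) + 0 = -4.
|u| = √(2² + 0²) = √4, |v| = √((-2)² + (-2)²) = √8, so |u||v| = √(4·8) = √32.
cos θ = (u·v)/(|u||v|) = -4/√32 ≈ -0.707107
θ = arccos(-0.707107) ≈ 135°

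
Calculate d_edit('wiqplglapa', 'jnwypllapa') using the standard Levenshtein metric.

Let D[i][j] be the edit distance between the first i characters of 'wiqplglapa' and the first j characters of 'jnwypllapa', with D[i][0] = i, D[0][j] = j, and D[i][j] = D[i-1][j-1] if the characters match, else 1 + min(D[i-1][j], D[i][j-1], D[i-1][j-1]). Filling the table (rows: prefixes of 'wiqplglapa', columns: prefixes of 'jnwypllapa'):
     ε  j  n  w  y  p  l  l  a  p  a
  ε  0  1  2  3  4  5  6  7  8  9 10
  w  1  1  2  2  3  4  5  6  7  8  9
  i  2  2  2  3  3  4  5  6  7  8  9
  q  3  3  3  3  4  4  5  6  7  8  9
  p  4  4  4  4  4  4  5  6  7  7  8
  l  5  5  5  5  5  5  4  5  6  7  8
  g  6  6  6  6  6  6  5  5  6  7  8
  l  7  7  7  7  7  7  6  5  6  7  8
  a  8  8  8  8  8  8  7  6  5  6  7
  p  9  9  9  9  9  8  8  7  6  5  6
  a 10 10 10 10 10  9  9  8  7  6  5
The bottom-right entry gives D[10][10] = 5, so no sequence of fewer than 5 edits works. Backtracking through the table gives one optimal edit sequence (5 edits):
  wiqplglapa → jwiqplglapa (ins j @1)
  jwiqplglapa → jniqplglapa (sub w→n @2)
  jniqplglapa → jnwqplglapa (sub i→w @3)
  jnwqplglapa → jnwyplglapa (sub q→y @4)
  jnwyplglapa → jnwypllapa (del g @7)
Edit distance = 5.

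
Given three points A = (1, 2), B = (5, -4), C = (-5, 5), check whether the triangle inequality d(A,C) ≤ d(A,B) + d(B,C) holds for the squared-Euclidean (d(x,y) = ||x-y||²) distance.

d(A,B) = 4² + 6² = 52, d(B,C) = 10² + 9² = 181, d(A,C) = 6² + 3² = 45.
d(A,C) = 45 ≤ 52 + 181 = 233. Triangle inequality is satisfied.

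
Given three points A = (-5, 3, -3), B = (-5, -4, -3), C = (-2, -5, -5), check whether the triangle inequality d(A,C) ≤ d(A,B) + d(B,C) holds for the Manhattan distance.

d(A,B) = 0 + 7 + 0 = 7, d(B,C) = 3 + 1 + 2 = 6, d(A,C) = 3 + 8 + 2 = 13.
d(A,C) = 13 ≤ 7 + 6 = 13. Triangle inequality is satisfied.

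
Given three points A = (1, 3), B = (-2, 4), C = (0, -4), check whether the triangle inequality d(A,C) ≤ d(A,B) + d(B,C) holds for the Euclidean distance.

d(A,B) = √(3² + 1²) = √10 ≈ 3.1623, d(B,C) = √(2² + 8²) = √68 ≈ 8.2462, d(A,C) = √(1² + 7²) = √50 ≈ 7.0711.
d(A,C) ≈ 7.0711 ≤ 3.1623 + 8.2462 = 11.4085. Triangle inequality is satisfied.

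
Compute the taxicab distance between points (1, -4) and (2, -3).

Σ|x_i - y_i| = |1 - 2| + |-4 - (-3)| = 1 + 1 = 2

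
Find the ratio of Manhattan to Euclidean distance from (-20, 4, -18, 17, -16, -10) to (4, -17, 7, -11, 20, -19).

L1 = |-20 - 4| + |4 - (-17)| + |-18 - 7| + |17 - (-11)| + |-16 - 20| + |-10 - (-19)| = 24 + 21 + 25 + 28 + 36 + 9 = 143
L2 = √(24² + 21² + 25² + 28² + 36² + 9²) = √3803 ≈ 61.6685
L1 ≥ L2 always (equality iff movement is along one axis); L1 > L2 here.
Ratio L1/L2 = 143/√3803 ≈ 2.3189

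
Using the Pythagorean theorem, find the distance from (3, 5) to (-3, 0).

√(Σ(x_i - y_i)²) = √((3 - (-3))² + (5 - 0)²)
= √(6² + 5²) = √(36 + 25) = √61 ≈ 7.8102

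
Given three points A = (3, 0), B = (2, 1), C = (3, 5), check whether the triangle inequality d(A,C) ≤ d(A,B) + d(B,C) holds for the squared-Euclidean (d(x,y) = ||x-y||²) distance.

d(A,B) = 1² + 1² = 2, d(B,C) = 1² + 4² = 17, d(A,C) = 0² + 5² = 25.
d(A,C) = 25 > 2 + 17 = 19. Triangle inequality is VIOLATED. (Squared-Euclidean is not a metric — this is a counterexample.)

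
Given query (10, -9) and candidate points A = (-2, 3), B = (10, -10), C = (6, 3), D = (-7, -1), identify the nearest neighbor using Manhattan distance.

Distances: d(A) = 24, d(B) = 1, d(C) = 16, d(D) = 25. Nearest: B = (10, -10) with distance 1.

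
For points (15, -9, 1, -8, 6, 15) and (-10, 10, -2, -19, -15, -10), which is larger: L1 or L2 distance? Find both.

L1 = |15 - (-10)| + |-9 - 10| + |1 - (-2)| + |-8 - (-19)| + |6 - (-15)| + |15 - (-10)| = 25 + 19 + 3 + 11 + 21 + 25 = 104
L2 = √(25² + 19² + 3² + 11² + 21² + 25²) = √2182 ≈ 46.7119
L1 ≥ L2 always (equality iff movement is along one axis); L1 > L2 here.
Ratio L1/L2 = 104/√2182 ≈ 2.2264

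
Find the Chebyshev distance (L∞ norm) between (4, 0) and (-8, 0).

max(|x_i - y_i|) = max(|4 - (-8)|, |0 - 0|) = max(12, 0) = 12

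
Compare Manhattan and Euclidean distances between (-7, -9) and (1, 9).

L1 = |-7 - 1| + |-9 - 9| = 8 + 18 = 26
L2 = √(8² + 18²) = √388 ≈ 19.6977
L1 ≥ L2 always (equality iff movement is along one axis); L1 > L2 here.
Ratio L1/L2 = 26/√388 ≈ 1.32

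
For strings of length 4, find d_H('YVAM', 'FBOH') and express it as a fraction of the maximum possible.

Differing positions: 1, 2, 3, 4. Hamming distance = 4. The maximum possible Hamming distance for length-4 strings is 4, so d_H/4 = 4/4 = 1.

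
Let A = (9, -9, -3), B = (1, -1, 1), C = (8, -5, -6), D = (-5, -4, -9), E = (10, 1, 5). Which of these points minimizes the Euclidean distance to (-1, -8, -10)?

Distances: d(A) ≈ 12.2474, d(B) ≈ 13.1909, d(C) ≈ 10.2956, d(D) ≈ 5.7446, d(E) ≈ 20.664. Nearest: D = (-5, -4, -9) with distance 5.7446.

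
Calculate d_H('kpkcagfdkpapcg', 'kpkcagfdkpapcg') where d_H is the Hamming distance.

Differing positions: none. Hamming distance = 0.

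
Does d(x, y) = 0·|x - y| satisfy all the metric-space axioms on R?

No. With c = 0, d(x,y) = 0 for all x, y. This fails identity of indiscernibles: d(9, 16) = 0 but 9 ≠ 16.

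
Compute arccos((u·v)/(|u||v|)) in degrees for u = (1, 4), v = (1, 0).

With u = (1, 4), v = (1, 0):
u·v = 1·1 + 4·0 = 1 + 0 = 1.
|u| = √(1² + 4²) = √17, |v| = √(1² + 0²) = √1, so |u||v| = √(17·1) = √17.
cos θ = (u·v)/(|u||v|) = 1/√17 ≈ 0.242536
θ = arccos(0.242536) ≈ 75.96°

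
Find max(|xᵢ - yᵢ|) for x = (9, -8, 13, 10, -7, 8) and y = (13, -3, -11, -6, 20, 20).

max(|x_i - y_i|) = max(|9 - 13|, |-8 - (-3)|, |13 - (-11)|, |10 - (-6)|, |-7 - 20|, |8 - 20|) = max(4, 5, 24, 16, 27, 12) = 27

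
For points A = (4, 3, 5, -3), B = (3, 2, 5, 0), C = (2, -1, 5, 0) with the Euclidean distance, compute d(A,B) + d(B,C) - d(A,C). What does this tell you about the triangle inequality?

d(A,B) = √(1² + 1² + 0² + 3²) = √11 ≈ 3.3166, d(B,C) = √(1² + 3² + 0² + 0²) = √10 ≈ 3.1623, d(A,C) = √(2² + 4² + 0² + 3²) = √29 ≈ 5.3852.
d(A,B) + d(B,C) - d(A,C) = 3.3166 + 3.1623 - 5.3852 = 6.4789 - 5.3852 = 1.0937 (to 4 decimal places). This is ≥ 0, so the triangle inequality holds for these points.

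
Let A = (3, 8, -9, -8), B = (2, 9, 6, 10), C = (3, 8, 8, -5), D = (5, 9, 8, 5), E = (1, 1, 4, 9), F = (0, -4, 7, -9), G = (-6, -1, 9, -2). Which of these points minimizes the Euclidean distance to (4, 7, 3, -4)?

Distances: d(A) ≈ 12.7279, d(B) ≈ 14.5945, d(C) ≈ 5.2915, d(D) ≈ 10.5357, d(E) ≈ 14.6629, d(F) ≈ 13.3417, d(G) ≈ 14.2829. Nearest: C = (3, 8, 8, -5) with distance 5.2915.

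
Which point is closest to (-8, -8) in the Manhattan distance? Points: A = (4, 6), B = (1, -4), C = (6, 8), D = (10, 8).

Distances: d(A) = 26, d(B) = 13, d(C) = 30, d(D) = 34. Nearest: B = (1, -4) with distance 13.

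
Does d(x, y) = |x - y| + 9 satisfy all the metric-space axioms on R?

No. d fails identity of indiscernibles (specifically d(x,x) = 0): d(6, 6) = |6 - 6| + 9 = 0 + 9 = 9 ≠ 0.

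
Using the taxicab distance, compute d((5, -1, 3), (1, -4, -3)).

Σ|x_i - y_i| = |5 - 1| + |-1 - (-4)| + |3 - (-3)| = 4 + 3 + 6 = 13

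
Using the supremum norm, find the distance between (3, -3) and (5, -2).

max(|x_i - y_i|) = max(|3 - 5|, |-3 - (-2)|) = max(2, 1) = 2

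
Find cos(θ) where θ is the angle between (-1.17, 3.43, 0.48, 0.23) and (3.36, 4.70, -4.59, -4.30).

With u = (-1.17, 3.43, 0.48, 0.23), v = (3.36, 4.70, -4.59, -4.30):
u·v = (-1.17)·3.36 + 3.43·4.7 + 0.48·(-4.59) + 0.23·(-4.3) = (-3.9312) + 16.121 + (-2.2032) + (-0.989) = 8.9976.
|u| = √((-1.17)² + 3.43² + 0.48² + 0.23²) = √(1.3689 + 11.7649 + 0.2304 + 0.0529) = √13.4171, |v| = √(3.36² + 4.7² + (-4.59)² + (-4.3)²) = √(11.2896 + 22.09 + 21.0681 + 18.49) = √72.9377.
cos θ = (u·v)/(|u||v|) = 8.9976/(√13.4171·√72.9377) ≈ 0.2876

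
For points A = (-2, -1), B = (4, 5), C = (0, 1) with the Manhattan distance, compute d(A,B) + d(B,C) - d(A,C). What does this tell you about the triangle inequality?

d(A,B) = 6 + 6 = 12, d(B,C) = 4 + 4 = 8, d(A,C) = 2 + 2 = 4.
d(A,B) + d(B,C) - d(A,C) = 12 + 8 - 4 = 20 - 4 = 16. This is ≥ 0, so the triangle inequality holds for these points.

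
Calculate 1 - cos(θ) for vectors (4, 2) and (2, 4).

With u = (4, 2), v = (2, 4):
u·v = 4·2 + 2·4 = 8 + 8 = 16.
|u| = √(4² + 2²) = √20, |v| = √(2² + 4²) = √20, so |u||v| = √(20·20) = √400 = 20.
cos θ = (u·v)/(|u||v|) = 16/20 = 0.8
Cosine distance = 1 - cos θ = 1 - 0.8 = 0.2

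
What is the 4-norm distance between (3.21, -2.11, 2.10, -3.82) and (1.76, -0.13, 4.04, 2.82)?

(Σ|x_i - y_i|^4)^(1/4) = (|3.21 - 1.76|^4 + |-2.11 - (-0.13)|^4 + |2.1 - 4.04|^4 + |-3.82 - 2.82|^4)^(1/4)
= (1.45^4 + 1.98^4 + 1.94^4 + 6.64^4)^(1/4) ≈ (4.4205 + 15.3695 + 14.1647 + 1943.8928)^(1/4) = (1977.8475)^(1/4) ≈ 6.6688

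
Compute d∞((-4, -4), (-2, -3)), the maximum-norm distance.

max(|x_i - y_i|) = max(|-4 - (-2)|, |-4 - (-3)|) = max(2, 1) = 2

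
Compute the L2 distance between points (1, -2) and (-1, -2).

(Σ|x_i - y_i|^2)^(1/2) = (|1 - (-1)|^2 + |-2 - (-2)|^2)^(1/2)
= (2^2 + 0^2)^(1/2) = (4 + 0)^(1/2) = (4)^(1/2) = 2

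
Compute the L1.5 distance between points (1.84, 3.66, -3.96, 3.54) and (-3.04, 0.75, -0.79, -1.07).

(Σ|x_i - y_i|^1.5)^(1/1.5) = (|1.84 - (-3.04)|^1.5 + |3.66 - 0.75|^1.5 + |-3.96 - (-0.79)|^1.5 + |3.54 - (-1.07)|^1.5)^(1/1.5)
= (4.88^1.5 + 2.91^1.5 + 3.17^1.5 + 4.61^1.5)^(1/1.5) ≈ (10.7803 + 4.9641 + 5.644 + 9.8981)^(1/1.5) = (31.2865)^(1/1.5) ≈ 9.929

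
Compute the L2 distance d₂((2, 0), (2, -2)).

√(Σ(x_i - y_i)²) = √((2 - 2)² + (0 - (-2))²)
= √(0² + 2²) = √(0 + 4) = √4 = 2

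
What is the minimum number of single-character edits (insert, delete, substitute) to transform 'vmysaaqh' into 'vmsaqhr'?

Let D[i][j] be the edit distance between the first i characters of 'vmysaaqh' and the first j characters of 'vmsaqhr', with D[i][0] = i, D[0][j] = j, and D[i][j] = D[i-1][j-1] if the characters match, else 1 + min(D[i-1][j], D[i][j-1], D[i-1][j-1]). Filling the table (rows: prefixes of 'vmysaaqh', columns: prefixes of 'vmsaqhr'):
     ε  v  m  s  a  q  h  r
  ε  0  1  2  3  4  5  6  7
  v  1  0  1  2  3  4  5  6
  m  2  1  0  1  2  3  4  5
  y  3  2  1  1  2  3  4  5
  s  4  3  2  1  2  3  4  5
  a  5  4  3  2  1  2  3  4
  a  6  5  4  3  2  2  3  4
  q  7  6  5  4  3  2  3  4
  h  8  7  6  5  4  3  2  3
The bottom-right entry gives D[8][7] = 3, so no sequence of fewer than 3 edits works. Backtracking through the table gives one optimal edit sequence (3 edits):
  vmysaaqh → vmsaaqh (del y @3)
  vmsaaqh → vmsaqh (del a @4)
  vmsaqh → vmsaqhr (ins r @7)
Edit distance = 3.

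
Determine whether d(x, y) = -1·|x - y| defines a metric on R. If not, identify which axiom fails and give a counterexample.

No. With c = -1 < 0, d fails non-negativity: d(7, 8) = -1·|7 - 8| = -1·1 = -1 < 0.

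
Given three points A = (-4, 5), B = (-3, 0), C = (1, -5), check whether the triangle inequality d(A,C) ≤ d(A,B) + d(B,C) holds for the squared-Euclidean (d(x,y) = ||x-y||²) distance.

d(A,B) = 1² + 5² = 26, d(B,C) = 4² + 5² = 41, d(A,C) = 5² + 10² = 125.
d(A,C) = 125 > 26 + 41 = 67. Triangle inequality is VIOLATED. (Squared-Euclidean is not a metric — this is a counterexample.)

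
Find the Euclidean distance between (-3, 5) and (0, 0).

√(Σ(x_i - y_i)²) = √((-3 - 0)² + (5 - 0)²)
= √((-3)² + 5²) = √(9 + 25) = √34 ≈ 5.831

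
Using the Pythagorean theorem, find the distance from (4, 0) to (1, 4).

√(Σ(x_i - y_i)²) = √((4 - 1)² + (0 - 4)²)
= √(3² + (-4)²) = √(9 + 16) = √25 = 5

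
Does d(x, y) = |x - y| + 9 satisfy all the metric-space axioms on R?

No. d fails identity of indiscernibles (specifically d(x,x) = 0): d(-8, -8) = |-8 - (-8)| + 9 = 0 + 9 = 9 ≠ 0.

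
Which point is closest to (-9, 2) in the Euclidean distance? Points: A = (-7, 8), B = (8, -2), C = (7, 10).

Distances: d(A) ≈ 6.3246, d(B) ≈ 17.4642, d(C) ≈ 17.8885. Nearest: A = (-7, 8) with distance 6.3246.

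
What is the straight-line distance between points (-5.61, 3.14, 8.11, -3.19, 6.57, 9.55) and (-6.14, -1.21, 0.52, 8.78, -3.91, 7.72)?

√(Σ(x_i - y_i)²) = √((-5.61 - (-6.14))² + (3.14 - (-1.21))² + (8.11 - 0.52)² + (-3.19 - 8.78)² + (6.57 - (-3.91))² + (9.55 - 7.72)²)
= √(0.53² + 4.35² + 7.59² + (-11.97)² + 10.48² + 1.83²) = √(0.2809 + 18.9225 + 57.6081 + 143.2809 + 109.8304 + 3.3489) = √333.2717 ≈ 18.2557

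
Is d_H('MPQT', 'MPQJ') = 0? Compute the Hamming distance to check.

Differing positions: 4. Hamming distance = 1, so the claim that d_H = 0 is false.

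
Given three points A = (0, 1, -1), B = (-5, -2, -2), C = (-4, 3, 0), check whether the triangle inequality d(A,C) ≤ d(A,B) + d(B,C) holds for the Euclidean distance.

d(A,B) = √(5² + 3² + 1²) = √35 ≈ 5.9161, d(B,C) = √(1² + 5² + 2²) = √30 ≈ 5.4772, d(A,C) = √(4² + 2² + 1²) = √21 ≈ 4.5826.
d(A,C) ≈ 4.5826 ≤ 5.9161 + 5.4772 = 11.3933. Triangle inequality is satisfied.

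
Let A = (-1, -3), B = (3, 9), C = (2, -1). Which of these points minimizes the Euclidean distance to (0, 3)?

Distances: d(A) ≈ 6.0828, d(B) ≈ 6.7082, d(C) ≈ 4.4721. Nearest: C = (2, -1) with distance 4.4721.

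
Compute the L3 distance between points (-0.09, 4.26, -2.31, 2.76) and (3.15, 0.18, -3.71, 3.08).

(Σ|x_i - y_i|^3)^(1/3) = (|-0.09 - 3.15|^3 + |4.26 - 0.18|^3 + |-2.31 - (-3.71)|^3 + |2.76 - 3.08|^3)^(1/3)
= (3.24^3 + 4.08^3 + 1.4^3 + 0.32^3)^(1/3) ≈ (34.0122 + 67.9173 + 2.744 + 0.0328)^(1/3) = (104.7063)^(1/3) ≈ 4.7133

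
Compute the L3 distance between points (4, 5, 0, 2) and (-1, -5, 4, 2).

(Σ|x_i - y_i|^3)^(1/3) = (|4 - (-1)|^3 + |5 - (-5)|^3 + |0 - 4|^3 + |2 - 2|^3)^(1/3)
= (5^3 + 10^3 + 4^3 + 0^3)^(1/3) = (125 + 1000 + 64 + 0)^(1/3) = (1189)^(1/3) ≈ 10.594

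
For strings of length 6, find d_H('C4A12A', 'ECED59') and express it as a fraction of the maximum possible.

Differing positions: 1, 2, 3, 4, 5, 6. Hamming distance = 6. The maximum possible Hamming distance for length-6 strings is 6, so d_H/6 = 6/6 = 1.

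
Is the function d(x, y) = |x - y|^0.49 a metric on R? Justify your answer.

Yes. With 0 < p = 0.49 ≤ 1, d(x,y) = |x-y|^0.49 is a metric on R. Non-negativity and symmetry are immediate; |x-y|^0.49 = 0 ⟺ |x-y| = 0 ⟺ x = y. For the triangle inequality, the function t ↦ t^0.49 is subadditive on [0,∞) when p ≤ 1, so |x-z|^0.49 ≤ (|x-y| + |y-z|)^0.49 ≤ |x-y|^0.49 + |y-z|^0.49.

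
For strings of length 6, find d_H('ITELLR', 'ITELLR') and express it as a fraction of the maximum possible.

Differing positions: none. Hamming distance = 0. The maximum possible Hamming distance for length-6 strings is 6, so d_H/6 = 0/6 = 0.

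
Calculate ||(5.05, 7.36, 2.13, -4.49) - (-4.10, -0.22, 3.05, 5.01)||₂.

√(Σ(x_i - y_i)²) = √((5.05 - (-4.1))² + (7.36 - (-0.22))² + (2.13 - 3.05)² + (-4.49 - 5.01)²)
= √(9.15² + 7.58² + (-0.92)² + (-9.5)²) = √(83.7225 + 57.4564 + 0.8464 + 90.25) = √232.2753 ≈ 15.2406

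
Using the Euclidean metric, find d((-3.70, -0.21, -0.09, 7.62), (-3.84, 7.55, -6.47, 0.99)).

√(Σ(x_i - y_i)²) = √((-3.7 - (-3.84))² + (-0.21 - 7.55)² + (-0.09 - (-6.47))² + (7.62 - 0.99)²)
= √(0.14² + (-7.76)² + 6.38² + 6.63²) = √(0.0196 + 60.2176 + 40.7044 + 43.9569) = √144.8985 ≈ 12.0374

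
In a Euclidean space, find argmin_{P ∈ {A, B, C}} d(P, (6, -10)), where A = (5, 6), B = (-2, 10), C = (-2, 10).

Distances: d(A) ≈ 16.0312, d(B) ≈ 21.5407, d(C) ≈ 21.5407. Nearest: A = (5, 6) with distance 16.0312.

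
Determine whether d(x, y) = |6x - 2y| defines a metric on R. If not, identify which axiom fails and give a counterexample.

No. d fails symmetry: d(8, 6) = |6·8 - 2·6| = |36| = 36, but d(6, 8) = |6·6 - 2·8| = |20| = 20. Since 36 ≠ 20, d(x,y) ≠ d(y,x) in general.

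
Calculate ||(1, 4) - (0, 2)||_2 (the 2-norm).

(Σ|x_i - y_i|^2)^(1/2) = (|1 - 0|^2 + |4 - 2|^2)^(1/2)
= (1^2 + 2^2)^(1/2) = (1 + 4)^(1/2) = (5)^(1/2) ≈ 2.2361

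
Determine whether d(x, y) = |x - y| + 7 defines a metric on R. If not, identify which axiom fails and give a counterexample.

No. d fails identity of indiscernibles (specifically d(x,x) = 0): d(4, 4) = |4 - 4| + 7 = 0 + 7 = 7 ≠ 0.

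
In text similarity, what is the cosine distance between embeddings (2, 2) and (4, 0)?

With u = (2, 2), v = (4, 0):
u·v = 2·4 + 2·0 = 8 + 0 = 8.
|u| = √(2² + 2²) = √8, |v| = √(4² + 0²) = √16, so |u||v| = √(8·16) = √128.
cos θ = (u·v)/(|u||v|) = 8/√128 ≈ 0.7071
Cosine distance = 1 - cos θ ≈ 1 - 0.7071 = 0.2929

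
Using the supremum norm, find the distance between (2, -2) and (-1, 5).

max(|x_i - y_i|) = max(|2 - (-1)|, |-2 - 5|) = max(3, 7) = 7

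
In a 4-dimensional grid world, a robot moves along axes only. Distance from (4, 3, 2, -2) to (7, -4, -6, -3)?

Σ|x_i - y_i| = |4 - 7| + |3 - (-4)| + |2 - (-6)| + |-2 - (-3)| = 3 + 7 + 8 + 1 = 19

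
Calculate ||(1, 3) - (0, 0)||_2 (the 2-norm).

(Σ|x_i - y_i|^2)^(1/2) = (|1 - 0|^2 + |3 - 0|^2)^(1/2)
= (1^2 + 3^2)^(1/2) = (1 + 9)^(1/2) = (10)^(1/2) ≈ 3.1623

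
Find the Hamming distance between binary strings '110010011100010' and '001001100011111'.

Differing positions: 1, 2, 3, 5, 6, 7, 8, 9, 10, 11, 12, 13, 15. Hamming distance = 13.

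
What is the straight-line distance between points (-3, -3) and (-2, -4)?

√(Σ(x_i - y_i)²) = √((-3 - (-2))² + (-3 - (-4))²)
= √((-1)² + 1²) = √(1 + 1) = √2 ≈ 1.4142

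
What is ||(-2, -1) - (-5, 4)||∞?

max(|x_i - y_i|) = max(|-2 - (-5)|, |-1 - 4|) = max(3, 5) = 5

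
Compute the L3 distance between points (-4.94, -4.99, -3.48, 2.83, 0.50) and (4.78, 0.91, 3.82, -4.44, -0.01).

(Σ|x_i - y_i|^3)^(1/3) = (|-4.94 - 4.78|^3 + |-4.99 - 0.91|^3 + |-3.48 - 3.82|^3 + |2.83 - (-4.44)|^3 + |0.5 - (-0.01)|^3)^(1/3)
= (9.72^3 + 5.9^3 + 7.3^3 + 7.27^3 + 0.51^3)^(1/3) ≈ (918.33 + 205.379 + 389.017 + 384.2406 + 0.1327)^(1/3) = (1897.0993)^(1/3) ≈ 12.3793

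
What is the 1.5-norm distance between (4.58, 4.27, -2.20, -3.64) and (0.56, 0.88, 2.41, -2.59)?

(Σ|x_i - y_i|^1.5)^(1/1.5) = (|4.58 - 0.56|^1.5 + |4.27 - 0.88|^1.5 + |-2.2 - 2.41|^1.5 + |-3.64 - (-2.59)|^1.5)^(1/1.5)
= (4.02^1.5 + 3.39^1.5 + 4.61^1.5 + 1.05^1.5)^(1/1.5) ≈ (8.0601 + 6.2417 + 9.8981 + 1.0759)^(1/1.5) = (25.2758)^(1/1.5) ≈ 8.6126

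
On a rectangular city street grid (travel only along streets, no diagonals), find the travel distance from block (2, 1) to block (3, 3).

Σ|x_i - y_i| = |2 - 3| + |1 - 3| = 1 + 2 = 3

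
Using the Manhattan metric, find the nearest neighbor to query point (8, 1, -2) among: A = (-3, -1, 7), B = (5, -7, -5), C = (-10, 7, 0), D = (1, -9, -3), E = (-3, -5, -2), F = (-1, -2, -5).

Distances: d(A) = 22, d(B) = 14, d(C) = 26, d(D) = 18, d(E) = 17, d(F) = 15. Nearest: B = (5, -7, -5) with distance 14.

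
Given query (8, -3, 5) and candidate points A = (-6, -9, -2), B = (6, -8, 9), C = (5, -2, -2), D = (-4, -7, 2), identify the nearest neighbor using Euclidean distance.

Distances: d(A) ≈ 16.7631, d(B) ≈ 6.7082, d(C) ≈ 7.6811, d(D) = 13. Nearest: B = (6, -8, 9) with distance 6.7082.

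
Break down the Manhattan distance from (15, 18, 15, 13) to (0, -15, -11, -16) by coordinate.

Σ|x_i - y_i| = |15 - 0| + |18 - (-15)| + |15 - (-11)| + |13 - (-16)| = 15 + 33 + 26 + 29 = 103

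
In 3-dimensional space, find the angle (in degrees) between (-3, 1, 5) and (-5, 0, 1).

With u = (-3, 1, 5), v = (-5, 0, 1):
u·v = (-3)·(-5) + 1·0 + 5·1 = 15 + 0 + 5 = 20.
|u| = √((-3)² + 1² + 5²) = √35, |v| = √((-5)² + 0² + 1²) = √26, so |u||v| = √(35·26) = √910.
cos θ = (u·v)/(|u||v|) = 20/√910 ≈ 0.662994
θ = arccos(0.662994) ≈ 48.47°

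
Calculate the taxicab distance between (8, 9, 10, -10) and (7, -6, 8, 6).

Σ|x_i - y_i| = |8 - 7| + |9 - (-6)| + |10 - 8| + |-10 - 6| = 1 + 15 + 2 + 16 = 34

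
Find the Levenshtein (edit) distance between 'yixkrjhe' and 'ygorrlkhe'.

Let D[i][j] be the edit distance between the first i characters of 'yixkrjhe' and the first j characters of 'ygorrlkhe', with D[i][0] = i, D[0][j] = j, and D[i][j] = D[i-1][j-1] if the characters match, else 1 + min(D[i-1][j], D[i][j-1], D[i-1][j-1]). Filling the table (rows: prefixes of 'yixkrjhe', columns: prefixes of 'ygorrlkhe'):
     ε  y  g  o  r  r  l  k  h  e
  ε  0  1  2  3  4  5  6  7  8  9
  y  1  0  1  2  3  4  5  6  7  8
  i  2  1  1  2  3  4  5  6  7  8
  x  3  2  2  2  3  4  5  6  7  8
  k  4  3  3  3  3  4  5  5  6  7
  r  5  4  4  4  3  3  4  5  6  7
  j  6  5  5  5  4  4  4  5  6  7
  h  7  6  6  6  5  5  5  5  5  6
  e  8  7  7  7  6  6  6  6  6  5
The bottom-right entry gives D[8][9] = 5, so no sequence of fewer than 5 edits works. Backtracking through the table gives one optimal edit sequence (5 edits):
  yixkrjhe → ygxkrjhe (sub i→g @2)
  ygxkrjhe → ygokrjhe (sub x→o @3)
  ygokrjhe → ygorrjhe (sub k→r @4)
  ygorrjhe → ygorrljhe (ins l @6)
  ygorrljhe → ygorrlkhe (sub j→k @7)
Edit distance = 5.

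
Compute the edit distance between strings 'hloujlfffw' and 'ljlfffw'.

Let D[i][j] be the edit distance between the first i characters of 'hloujlfffw' and the first j characters of 'ljlfffw', with D[i][0] = i, D[0][j] = j, and D[i][j] = D[i-1][j-1] if the characters match, else 1 + min(D[i-1][j], D[i][j-1], D[i-1][j-1]). Filling the table (rows: prefixes of 'hloujlfffw', columns: prefixes of 'ljlfffw'):
     ε  l  j  l  f  f  f  w
  ε  0  1  2  3  4  5  6  7
  h  1  1  2  3  4  5  6  7
  l  2  1  2  2  3  4  5  6
  o  3  2  2  3  3  4  5  6
  u  4  3  3  3  4  4  5  6
  j  5  4  3  4  4  5  5  6
  l  6  5  4  3  4  5  6  6
  f  7  6  5  4  3  4  5  6
  f  8  7  6  5  4  3  4  5
  f  9  8  7  6  5  4  3  4
  w 10  9  8  7  6  5  4  3
The bottom-right entry gives D[10][7] = 3, so no sequence of fewer than 3 edits works. Backtracking through the table gives one optimal edit sequence (3 edits):
  hloujlfffw → loujlfffw (del h @1)
  loujlfffw → lujlfffw (del o @2)
  lujlfffw → ljlfffw (del u @2)
Edit distance = 3.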